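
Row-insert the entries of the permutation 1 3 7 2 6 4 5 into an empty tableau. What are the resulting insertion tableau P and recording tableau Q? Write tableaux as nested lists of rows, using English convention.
Insert each entry of the permutation into P by Schensted row insertion, recording in Q the position of each new cell.

After inserting 1: P = [[1]].
After inserting 3: P = [[1, 3]].
After inserting 7: P = [[1, 3, 7]].
After inserting 2: P = [[1, 2, 7], [3]].
After inserting 6: P = [[1, 2, 6], [3, 7]].
After inserting 4: P = [[1, 2, 4], [3, 6], [7]].
After inserting 5: P = [[1, 2, 4, 5], [3, 6], [7]].

So P = [[1, 2, 4, 5], [3, 6], [7]], Q = [[1, 2, 3, 7], [4, 5], [6]].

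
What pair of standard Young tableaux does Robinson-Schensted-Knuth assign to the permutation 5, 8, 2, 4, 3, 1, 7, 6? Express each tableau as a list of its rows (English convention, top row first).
P = [[1, 3, 6], [2, 7], [4, 8], [5]], Q = [[1, 2, 7], [3, 4], [5, 8], [6]]

Insert each entry of the permutation into P by Schensted row insertion, recording in Q the position of each new cell.

After inserting 5: P = [[5]].
After inserting 8: P = [[5, 8]].
After inserting 2: P = [[2, 8], [5]].
After inserting 4: P = [[2, 4], [5, 8]].
After inserting 3: P = [[2, 3], [4, 8], [5]].
After inserting 1: P = [[1, 3], [2, 8], [4], [5]].
After inserting 7: P = [[1, 3, 7], [2, 8], [4], [5]].
After inserting 6: P = [[1, 3, 6], [2, 7], [4, 8], [5]].

So P = [[1, 3, 6], [2, 7], [4, 8], [5]], Q = [[1, 2, 7], [3, 4], [5, 8], [6]].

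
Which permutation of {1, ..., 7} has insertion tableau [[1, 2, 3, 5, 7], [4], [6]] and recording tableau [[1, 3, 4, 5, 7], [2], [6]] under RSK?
Reverse the RSK construction: for i from n down to 1, find the cell of Q containing i, remove the entry at that cell from P, and reverse-bump it up through P; the value ejected from row 1 is w(i).

Step i=7: Q has 7 at row 1, column 5; remove that cell from P, ejecting 7. So w(7) = 7. P is now [[1, 2, 3, 5], [4], [6]].
Step i=6: Q has 6 at row 3, column 1; remove 6 from row 3 of P and reverse-bump: 6 enters row 2 and ejects 4; 4 enters row 1 and ejects 3. So w(6) = 3. P is now [[1, 2, 4, 5], [6]].
Step i=5: Q has 5 at row 1, column 4; remove that cell from P, ejecting 5. So w(5) = 5. P is now [[1, 2, 4], [6]].
Step i=4: Q has 4 at row 1, column 3; remove that cell from P, ejecting 4. So w(4) = 4. P is now [[1, 2], [6]].
Step i=3: Q has 3 at row 1, column 2; remove that cell from P, ejecting 2. So w(3) = 2. P is now [[1], [6]].
Step i=2: Q has 2 at row 2, column 1; remove 6 from row 2 of P and reverse-bump: 6 enters row 1 and ejects 1. So w(2) = 1. P is now [[6]].
Step i=1: Q has 1 at row 1, column 1; remove that cell from P, ejecting 6. So w(1) = 6. P is now [].

So w = 6 1 2 4 5 3 7.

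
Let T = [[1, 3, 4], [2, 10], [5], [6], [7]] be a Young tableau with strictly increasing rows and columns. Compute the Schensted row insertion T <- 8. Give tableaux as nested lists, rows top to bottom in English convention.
8 is larger than every entry of row 1, so it is appended to row 1. The new tableau is [[1, 3, 4, 8], [2, 10], [5], [6], [7]].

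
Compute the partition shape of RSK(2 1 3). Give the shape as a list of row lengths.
Row-insert each entry into an empty tableau.

After inserting 2: P = [[2]].
After inserting 1: P = [[1], [2]].
After inserting 3: P = [[1, 3], [2]].

The final insertion tableau P = [[1, 3], [2]] has shape [2, 1].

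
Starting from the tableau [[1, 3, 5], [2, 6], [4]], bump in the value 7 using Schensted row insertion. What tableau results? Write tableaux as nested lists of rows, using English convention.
7 is larger than every entry of row 1, so it is appended to row 1. The new tableau is [[1, 3, 5, 7], [2, 6], [4]].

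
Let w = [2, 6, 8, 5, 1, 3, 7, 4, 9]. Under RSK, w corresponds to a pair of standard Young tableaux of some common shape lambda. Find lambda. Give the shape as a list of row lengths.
[4, 3, 2]

Row-insert each entry into an empty tableau.

After inserting 2: P = [[2]].
After inserting 6: P = [[2, 6]].
After inserting 8: P = [[2, 6, 8]].
After inserting 5: P = [[2, 5, 8], [6]].
After inserting 1: P = [[1, 5, 8], [2], [6]].
After inserting 3: P = [[1, 3, 8], [2, 5], [6]].
After inserting 7: P = [[1, 3, 7], [2, 5, 8], [6]].
After inserting 4: P = [[1, 3, 4], [2, 5, 7], [6, 8]].
After inserting 9: P = [[1, 3, 4, 9], [2, 5, 7], [6, 8]].

The final insertion tableau P = [[1, 3, 4, 9], [2, 5, 7], [6, 8]] has shape [4, 3, 2].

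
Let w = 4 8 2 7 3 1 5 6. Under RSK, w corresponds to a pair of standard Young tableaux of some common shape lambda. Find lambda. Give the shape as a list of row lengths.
Row-insert each entry into an empty tableau.

After inserting 4: P = [[4]].
After inserting 8: P = [[4, 8]].
After inserting 2: P = [[2, 8], [4]].
After inserting 7: P = [[2, 7], [4, 8]].
After inserting 3: P = [[2, 3], [4, 7], [8]].
After inserting 1: P = [[1, 3], [2, 7], [4], [8]].
After inserting 5: P = [[1, 3, 5], [2, 7], [4], [8]].
After inserting 6: P = [[1, 3, 5, 6], [2, 7], [4], [8]].

The final insertion tableau P = [[1, 3, 5, 6], [2, 7], [4], [8]] has shape [4, 2, 1, 1].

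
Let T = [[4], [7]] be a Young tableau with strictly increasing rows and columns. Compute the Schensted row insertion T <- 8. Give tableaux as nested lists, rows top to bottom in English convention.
8 is larger than every entry of row 1, so it is appended to row 1. The new tableau is [[4, 8], [7]].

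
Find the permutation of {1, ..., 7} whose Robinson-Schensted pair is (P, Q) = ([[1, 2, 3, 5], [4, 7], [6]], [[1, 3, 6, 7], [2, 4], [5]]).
Reverse RSK: for i = n, n-1, ..., 1, locate i in Q, remove the corresponding corner cell from P, and reverse-bump its entry up through P; the value ejected from row 1 is w(i).

So w = 6 1 7 4 2 3 5.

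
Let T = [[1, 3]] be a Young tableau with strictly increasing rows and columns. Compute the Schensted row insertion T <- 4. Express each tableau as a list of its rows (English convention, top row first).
[[1, 3, 4]]

4 is larger than every entry of row 1, so it is appended to row 1. The new tableau is [[1, 3, 4]].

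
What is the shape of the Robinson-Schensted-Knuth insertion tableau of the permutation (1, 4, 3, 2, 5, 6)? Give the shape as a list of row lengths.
RSK row insertion gives P = [[1, 2, 5, 6], [3], [4]], which has shape [4, 1, 1].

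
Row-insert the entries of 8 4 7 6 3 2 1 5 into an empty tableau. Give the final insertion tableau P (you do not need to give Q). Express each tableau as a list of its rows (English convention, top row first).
After inserting 8: P = [[8]].
After inserting 4: P = [[4], [8]].
After inserting 7: P = [[4, 7], [8]].
After inserting 6: P = [[4, 6], [7], [8]].
After inserting 3: P = [[3, 6], [4], [7], [8]].
After inserting 2: P = [[2, 6], [3], [4], [7], [8]].
After inserting 1: P = [[1, 6], [2], [3], [4], [7], [8]].
After inserting 5: P = [[1, 5], [2, 6], [3], [4], [7], [8]].

So P = [[1, 5], [2, 6], [3], [4], [7], [8]].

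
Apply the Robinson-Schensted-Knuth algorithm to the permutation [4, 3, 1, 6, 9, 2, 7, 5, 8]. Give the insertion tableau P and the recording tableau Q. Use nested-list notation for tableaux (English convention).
Insert each entry of the permutation into P by Schensted row insertion, recording in Q the position of each new cell.

After inserting 4: P = [[4]].
After inserting 3: P = [[3], [4]].
After inserting 1: P = [[1], [3], [4]].
After inserting 6: P = [[1, 6], [3], [4]].
After inserting 9: P = [[1, 6, 9], [3], [4]].
After inserting 2: P = [[1, 2, 9], [3, 6], [4]].
After inserting 7: P = [[1, 2, 7], [3, 6, 9], [4]].
After inserting 5: P = [[1, 2, 5], [3, 6, 7], [4, 9]].
After inserting 8: P = [[1, 2, 5, 8], [3, 6, 7], [4, 9]].

So P = [[1, 2, 5, 8], [3, 6, 7], [4, 9]], Q = [[1, 4, 5, 9], [2, 6, 7], [3, 8]].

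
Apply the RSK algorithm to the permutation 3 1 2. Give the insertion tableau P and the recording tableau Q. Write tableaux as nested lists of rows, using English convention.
Insert each entry of the permutation into P by Schensted row insertion, recording in Q the position of each new cell.

Insert 3: appended to row 1. P = [[3]], Q = [[1]].
Insert 1: 1 bumps 3 from row 1; 3 starts row 2. P = [[1], [3]], Q = [[1], [2]].
Insert 2: appended to row 1. P = [[1, 2], [3]], Q = [[1, 3], [2]].

So P = [[1, 2], [3]], Q = [[1, 3], [2]].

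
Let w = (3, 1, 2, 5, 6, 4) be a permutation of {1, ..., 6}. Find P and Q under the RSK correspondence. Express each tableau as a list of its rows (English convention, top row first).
Insert each entry of the permutation into P by Schensted row insertion, recording in Q the position of each new cell.

Insert 3: appended to row 1. P = [[3]].
Insert 1: 1 bumps 3 from row 1; 3 starts row 2. P = [[1], [3]].
Insert 2: appended to row 1. P = [[1, 2], [3]].
Insert 5: appended to row 1. P = [[1, 2, 5], [3]].
Insert 6: appended to row 1. P = [[1, 2, 5, 6], [3]].
Insert 4: 4 bumps 5 from row 1; 5 appends to row 2. P = [[1, 2, 4, 6], [3, 5]].

So P = [[1, 2, 4, 6], [3, 5]], Q = [[1, 3, 4, 5], [2, 6]].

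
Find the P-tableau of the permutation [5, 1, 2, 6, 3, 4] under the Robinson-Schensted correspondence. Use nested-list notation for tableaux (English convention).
Insert 5: appended to row 1. P = [[5]].
Insert 1: 1 bumps 5 from row 1; 5 starts row 2. P = [[1], [5]].
Insert 2: appended to row 1. P = [[1, 2], [5]].
Insert 6: appended to row 1. P = [[1, 2, 6], [5]].
Insert 3: 3 bumps 6 from row 1; 6 appends to row 2. P = [[1, 2, 3], [5, 6]].
Insert 4: appended to row 1. P = [[1, 2, 3, 4], [5, 6]].

So P = [[1, 2, 3, 4], [5, 6]].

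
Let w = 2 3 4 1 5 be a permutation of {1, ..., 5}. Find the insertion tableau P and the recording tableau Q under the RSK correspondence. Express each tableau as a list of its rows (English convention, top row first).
Insert each entry of the permutation into P by Schensted row insertion, recording in Q the position of each new cell.

Insert 2: appended to row 1. P = [[2]].
Insert 3: appended to row 1. P = [[2, 3]].
Insert 4: appended to row 1. P = [[2, 3, 4]].
Insert 1: 1 bumps 2 from row 1; 2 starts row 2. P = [[1, 3, 4], [2]].
Insert 5: appended to row 1. P = [[1, 3, 4, 5], [2]].

So P = [[1, 3, 4, 5], [2]], Q = [[1, 2, 3, 5], [4]].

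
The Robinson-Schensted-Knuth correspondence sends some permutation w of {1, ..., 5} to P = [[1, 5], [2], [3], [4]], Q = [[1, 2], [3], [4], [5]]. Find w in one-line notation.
4 5 3 2 1

Reverse the RSK construction: for i from n down to 1, find the cell of Q containing i, remove the entry at that cell from P, and reverse-bump it up through P; the value ejected from row 1 is w(i).

Step i=5: Q has 5 at row 4, column 1; remove 4 from row 4 of P and reverse-bump: 4 enters row 3 and ejects 3; 3 enters row 2 and ejects 2; 2 enters row 1 and ejects 1. So w(5) = 1. P is now [[2, 5], [3], [4]].
Step i=4: Q has 4 at row 3, column 1; remove 4 from row 3 of P and reverse-bump: 4 enters row 2 and ejects 3; 3 enters row 1 and ejects 2. So w(4) = 2. P is now [[3, 5], [4]].
Step i=3: Q has 3 at row 2, column 1; remove 4 from row 2 of P and reverse-bump: 4 enters row 1 and ejects 3. So w(3) = 3. P is now [[4, 5]].
Step i=2: Q has 2 at row 1, column 2; remove that cell from P, ejecting 5. So w(2) = 5. P is now [[4]].
Step i=1: Q has 1 at row 1, column 1; remove that cell from P, ejecting 4. So w(1) = 4. P is now [].

So w = 4 5 3 2 1.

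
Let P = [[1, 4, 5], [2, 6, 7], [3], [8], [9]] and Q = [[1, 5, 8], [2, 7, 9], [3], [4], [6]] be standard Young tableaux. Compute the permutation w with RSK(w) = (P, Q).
9 8 3 2 6 1 4 7 5

Reverse the RSK construction: for i from n down to 1, find the cell of Q containing i, remove the entry at that cell from P, and reverse-bump it up through P; the value ejected from row 1 is w(i).

Step i=9: Q has 9 at row 2, column 3; remove 7 from row 2 of P and reverse-bump: 7 enters row 1 and ejects 5. So w(9) = 5. P is now [[1, 4, 7], [2, 6], [3], [8], [9]].
Step i=8: Q has 8 at row 1, column 3; remove that cell from P, ejecting 7. So w(8) = 7. P is now [[1, 4], [2, 6], [3], [8], [9]].
Step i=7: Q has 7 at row 2, column 2; remove 6 from row 2 of P and reverse-bump: 6 enters row 1 and ejects 4. So w(7) = 4. P is now [[1, 6], [2], [3], [8], [9]].
Step i=6: Q has 6 at row 5, column 1; remove 9 from row 5 of P and reverse-bump: 9 enters row 4 and ejects 8; 8 enters row 3 and ejects 3; 3 enters row 2 and ejects 2; 2 enters row 1 and ejects 1. So w(6) = 1. P is now [[2, 6], [3], [8], [9]].
Step i=5: Q has 5 at row 1, column 2; remove that cell from P, ejecting 6. So w(5) = 6. P is now [[2], [3], [8], [9]].
Step i=4: Q has 4 at row 4, column 1; remove 9 from row 4 of P and reverse-bump: 9 enters row 3 and ejects 8; 8 enters row 2 and ejects 3; 3 enters row 1 and ejects 2. So w(4) = 2. P is now [[3], [8], [9]].
Step i=3: Q has 3 at row 3, column 1; remove 9 from row 3 of P and reverse-bump: 9 enters row 2 and ejects 8; 8 enters row 1 and ejects 3. So w(3) = 3. P is now [[8], [9]].
Step i=2: Q has 2 at row 2, column 1; remove 9 from row 2 of P and reverse-bump: 9 enters row 1 and ejects 8. So w(2) = 8. P is now [[9]].
Step i=1: Q has 1 at row 1, column 1; remove that cell from P, ejecting 9. So w(1) = 9. P is now [].

So w = 9 8 3 2 6 1 4 7 5.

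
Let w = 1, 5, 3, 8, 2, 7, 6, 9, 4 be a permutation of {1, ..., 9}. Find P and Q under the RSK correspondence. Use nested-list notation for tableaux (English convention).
P = [[1, 2, 4, 9], [3, 6], [5, 7], [8]], Q = [[1, 2, 4, 8], [3, 6], [5, 7], [9]]

Insert each entry of the permutation into P by Schensted row insertion, recording in Q the position of each new cell.

After inserting 1: P = [[1]].
After inserting 5: P = [[1, 5]].
After inserting 3: P = [[1, 3], [5]].
After inserting 8: P = [[1, 3, 8], [5]].
After inserting 2: P = [[1, 2, 8], [3], [5]].
After inserting 7: P = [[1, 2, 7], [3, 8], [5]].
After inserting 6: P = [[1, 2, 6], [3, 7], [5, 8]].
After inserting 9: P = [[1, 2, 6, 9], [3, 7], [5, 8]].
After inserting 4: P = [[1, 2, 4, 9], [3, 6], [5, 7], [8]].

So P = [[1, 2, 4, 9], [3, 6], [5, 7], [8]], Q = [[1, 2, 4, 8], [3, 6], [5, 7], [9]].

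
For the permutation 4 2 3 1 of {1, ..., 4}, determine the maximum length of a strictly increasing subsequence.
2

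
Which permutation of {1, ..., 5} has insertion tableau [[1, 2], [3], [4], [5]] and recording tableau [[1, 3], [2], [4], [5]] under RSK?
5 1 4 3 2

Reverse the RSK construction: for i from n down to 1, find the cell of Q containing i, remove the entry at that cell from P, and reverse-bump it up through P; the value ejected from row 1 is w(i).

Step i=5: Q has 5 at row 4, column 1; remove 5 from row 4 of P and reverse-bump: 5 enters row 3 and ejects 4; 4 enters row 2 and ejects 3; 3 enters row 1 and ejects 2. So w(5) = 2. P is now [[1, 3], [4], [5]].
Step i=4: Q has 4 at row 3, column 1; remove 5 from row 3 of P and reverse-bump: 5 enters row 2 and ejects 4; 4 enters row 1 and ejects 3. So w(4) = 3. P is now [[1, 4], [5]].
Step i=3: Q has 3 at row 1, column 2; remove that cell from P, ejecting 4. So w(3) = 4. P is now [[1], [5]].
Step i=2: Q has 2 at row 2, column 1; remove 5 from row 2 of P and reverse-bump: 5 enters row 1 and ejects 1. So w(2) = 1. P is now [[5]].
Step i=1: Q has 1 at row 1, column 1; remove that cell from P, ejecting 5. So w(1) = 5. P is now [].

So w = 5 1 4 3 2.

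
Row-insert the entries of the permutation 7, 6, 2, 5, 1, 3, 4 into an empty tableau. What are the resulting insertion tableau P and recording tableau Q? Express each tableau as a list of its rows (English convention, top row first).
Insert each entry of the permutation into P by Schensted row insertion, recording in Q the position of each new cell.

Insert 7: appended to row 1. P = [[7]], Q = [[1]].
Insert 6: 6 bumps 7 from row 1; 7 starts row 2. P = [[6], [7]], Q = [[1], [2]].
Insert 2: 2 bumps 6 from row 1; 6 bumps 7 from row 2; 7 starts row 3. P = [[2], [6], [7]], Q = [[1], [2], [3]].
Insert 5: appended to row 1. P = [[2, 5], [6], [7]], Q = [[1, 4], [2], [3]].
Insert 1: 1 bumps 2 from row 1; 2 bumps 6 from row 2; 6 bumps 7 from row 3; 7 starts row 4. P = [[1, 5], [2], [6], [7]], Q = [[1, 4], [2], [3], [5]].
Insert 3: 3 bumps 5 from row 1; 5 appends to row 2. P = [[1, 3], [2, 5], [6], [7]], Q = [[1, 4], [2, 6], [3], [5]].
Insert 4: appended to row 1. P = [[1, 3, 4], [2, 5], [6], [7]], Q = [[1, 4, 7], [2, 6], [3], [5]].

So P = [[1, 3, 4], [2, 5], [6], [7]], Q = [[1, 4, 7], [2, 6], [3], [5]].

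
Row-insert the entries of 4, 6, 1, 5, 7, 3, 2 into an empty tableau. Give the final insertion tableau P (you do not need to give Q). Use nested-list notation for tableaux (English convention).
P = [[1, 2, 7], [3, 5], [4], [6]]

Insert 4: appended to row 1. P = [[4]].
Insert 6: appended to row 1. P = [[4, 6]].
Insert 1: 1 bumps 4 from row 1; 4 starts row 2. P = [[1, 6], [4]].
Insert 5: 5 bumps 6 from row 1; 6 appends to row 2. P = [[1, 5], [4, 6]].
Insert 7: appended to row 1. P = [[1, 5, 7], [4, 6]].
Insert 3: 3 bumps 5 from row 1; 5 bumps 6 from row 2; 6 starts row 3. P = [[1, 3, 7], [4, 5], [6]].
Insert 2: 2 bumps 3 from row 1; 3 bumps 4 from row 2; 4 bumps 6 from row 3; 6 starts row 4. P = [[1, 2, 7], [3, 5], [4], [6]].

So P = [[1, 2, 7], [3, 5], [4], [6]].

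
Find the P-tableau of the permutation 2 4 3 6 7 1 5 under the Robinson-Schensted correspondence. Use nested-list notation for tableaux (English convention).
Insert 2: appended to row 1. P = [[2]].
Insert 4: appended to row 1. P = [[2, 4]].
Insert 3: 3 bumps 4 from row 1; 4 starts row 2. P = [[2, 3], [4]].
Insert 6: appended to row 1. P = [[2, 3, 6], [4]].
Insert 7: appended to row 1. P = [[2, 3, 6, 7], [4]].
Insert 1: 1 bumps 2 from row 1; 2 bumps 4 from row 2; 4 starts row 3. P = [[1, 3, 6, 7], [2], [4]].
Insert 5: 5 bumps 6 from row 1; 6 appends to row 2. P = [[1, 3, 5, 7], [2, 6], [4]].

So P = [[1, 3, 5, 7], [2, 6], [4]].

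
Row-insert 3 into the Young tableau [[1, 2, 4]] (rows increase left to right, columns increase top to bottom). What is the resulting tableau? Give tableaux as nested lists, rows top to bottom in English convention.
[[1, 2, 3], [4]]

In row 1, 3 replaces 4 (the leftmost entry greater than 3); 4 is bumped to row 2. 4 starts a new row 2. The new tableau is [[1, 2, 3], [4]].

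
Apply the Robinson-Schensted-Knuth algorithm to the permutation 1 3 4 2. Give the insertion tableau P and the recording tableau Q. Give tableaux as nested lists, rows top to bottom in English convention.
Insert each entry of the permutation into P by Schensted row insertion, recording in Q the position of each new cell.

After inserting 1: P = [[1]].
After inserting 3: P = [[1, 3]].
After inserting 4: P = [[1, 3, 4]].
After inserting 2: P = [[1, 2, 4], [3]].

So P = [[1, 2, 4], [3]], Q = [[1, 2, 3], [4]].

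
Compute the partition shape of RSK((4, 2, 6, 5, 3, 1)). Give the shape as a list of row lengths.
RSK row insertion gives P = [[1, 3], [2, 5], [4], [6]], which has shape [2, 2, 1, 1].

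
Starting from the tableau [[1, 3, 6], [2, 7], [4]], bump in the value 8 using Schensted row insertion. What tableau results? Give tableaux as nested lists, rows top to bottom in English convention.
[[1, 3, 6, 8], [2, 7], [4]]

8 is larger than every entry of row 1, so it is appended to row 1. The new tableau is [[1, 3, 6, 8], [2, 7], [4]].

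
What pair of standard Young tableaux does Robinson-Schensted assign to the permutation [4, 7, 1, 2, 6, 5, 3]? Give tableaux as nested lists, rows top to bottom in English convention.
Insert each entry of the permutation into P by Schensted row insertion, recording in Q the position of each new cell.

Insert 4: appended to row 1. P = [[4]].
Insert 7: appended to row 1. P = [[4, 7]].
Insert 1: 1 bumps 4 from row 1; 4 starts row 2. P = [[1, 7], [4]].
Insert 2: 2 bumps 7 from row 1; 7 appends to row 2. P = [[1, 2], [4, 7]].
Insert 6: appended to row 1. P = [[1, 2, 6], [4, 7]].
Insert 5: 5 bumps 6 from row 1; 6 bumps 7 from row 2; 7 starts row 3. P = [[1, 2, 5], [4, 6], [7]].
Insert 3: 3 bumps 5 from row 1; 5 bumps 6 from row 2; 6 bumps 7 from row 3; 7 starts row 4. P = [[1, 2, 3], [4, 5], [6], [7]].

So P = [[1, 2, 3], [4, 5], [6], [7]], Q = [[1, 2, 5], [3, 4], [6], [7]].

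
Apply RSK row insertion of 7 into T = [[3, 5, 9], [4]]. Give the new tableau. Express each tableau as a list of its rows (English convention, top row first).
In row 1, 7 replaces 9 (the leftmost entry greater than 7); 9 is bumped to row 2. 9 is appended to row 2. The new tableau is [[3, 5, 7], [4, 9]].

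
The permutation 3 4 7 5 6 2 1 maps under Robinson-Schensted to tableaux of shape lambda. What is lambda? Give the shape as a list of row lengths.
Row-insert each entry into an empty tableau.

After inserting 3: P = [[3]].
After inserting 4: P = [[3, 4]].
After inserting 7: P = [[3, 4, 7]].
After inserting 5: P = [[3, 4, 5], [7]].
After inserting 6: P = [[3, 4, 5, 6], [7]].
After inserting 2: P = [[2, 4, 5, 6], [3], [7]].
After inserting 1: P = [[1, 4, 5, 6], [2], [3], [7]].

The final insertion tableau P = [[1, 4, 5, 6], [2], [3], [7]] has shape [4, 1, 1, 1].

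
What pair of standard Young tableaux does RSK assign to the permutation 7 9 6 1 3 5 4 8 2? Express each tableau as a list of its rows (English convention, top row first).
Insert each entry of the permutation into P by Schensted row insertion, recording in Q the position of each new cell.

Insert 7: appended to row 1. P = [[7]], Q = [[1]].
Insert 9: appended to row 1. P = [[7, 9]], Q = [[1, 2]].
Insert 6: 6 bumps 7 from row 1; 7 starts row 2. P = [[6, 9], [7]], Q = [[1, 2], [3]].
Insert 1: 1 bumps 6 from row 1; 6 bumps 7 from row 2; 7 starts row 3. P = [[1, 9], [6], [7]], Q = [[1, 2], [3], [4]].
Insert 3: 3 bumps 9 from row 1; 9 appends to row 2. P = [[1, 3], [6, 9], [7]], Q = [[1, 2], [3, 5], [4]].
Insert 5: appended to row 1. P = [[1, 3, 5], [6, 9], [7]], Q = [[1, 2, 6], [3, 5], [4]].
Insert 4: 4 bumps 5 from row 1; 5 bumps 6 from row 2; 6 bumps 7 from row 3; 7 starts row 4. P = [[1, 3, 4], [5, 9], [6], [7]], Q = [[1, 2, 6], [3, 5], [4], [7]].
Insert 8: appended to row 1. P = [[1, 3, 4, 8], [5, 9], [6], [7]], Q = [[1, 2, 6, 8], [3, 5], [4], [7]].
Insert 2: 2 bumps 3 from row 1; 3 bumps 5 from row 2; 5 bumps 6 from row 3; 6 bumps 7 from row 4; 7 starts row 5. P = [[1, 2, 4, 8], [3, 9], [5], [6], [7]], Q = [[1, 2, 6, 8], [3, 5], [4], [7], [9]].

So P = [[1, 2, 4, 8], [3, 9], [5], [6], [7]], Q = [[1, 2, 6, 8], [3, 5], [4], [7], [9]].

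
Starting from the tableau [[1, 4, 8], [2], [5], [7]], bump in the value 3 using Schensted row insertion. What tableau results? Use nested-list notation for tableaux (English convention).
In row 1, 3 replaces 4 (the leftmost entry greater than 3); 4 is bumped to row 2. 4 is appended to row 2. The new tableau is [[1, 3, 8], [2, 4], [5], [7]].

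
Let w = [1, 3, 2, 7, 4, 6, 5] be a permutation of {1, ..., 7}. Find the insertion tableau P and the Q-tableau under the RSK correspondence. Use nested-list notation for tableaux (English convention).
P = [[1, 2, 4, 5], [3, 6], [7]], Q = [[1, 2, 4, 6], [3, 5], [7]]

Insert each entry of the permutation into P by Schensted row insertion, recording in Q the position of each new cell.

Insert 1: appended to row 1. P = [[1]], Q = [[1]].
Insert 3: appended to row 1. P = [[1, 3]], Q = [[1, 2]].
Insert 2: 2 bumps 3 from row 1; 3 starts row 2. P = [[1, 2], [3]], Q = [[1, 2], [3]].
Insert 7: appended to row 1. P = [[1, 2, 7], [3]], Q = [[1, 2, 4], [3]].
Insert 4: 4 bumps 7 from row 1; 7 appends to row 2. P = [[1, 2, 4], [3, 7]], Q = [[1, 2, 4], [3, 5]].
Insert 6: appended to row 1. P = [[1, 2, 4, 6], [3, 7]], Q = [[1, 2, 4, 6], [3, 5]].
Insert 5: 5 bumps 6 from row 1; 6 bumps 7 from row 2; 7 starts row 3. P = [[1, 2, 4, 5], [3, 6], [7]], Q = [[1, 2, 4, 6], [3, 5], [7]].

So P = [[1, 2, 4, 5], [3, 6], [7]], Q = [[1, 2, 4, 6], [3, 5], [7]].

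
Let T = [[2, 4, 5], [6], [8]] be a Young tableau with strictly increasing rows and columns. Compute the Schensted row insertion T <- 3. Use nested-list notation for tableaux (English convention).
In row 1, 3 replaces 4 (the leftmost entry greater than 3); 4 is bumped to row 2. In row 2, 4 replaces 6 (the leftmost entry greater than 4); 6 is bumped to row 3. In row 3, 6 replaces 8 (the leftmost entry greater than 6); 8 is bumped to row 4. 8 starts a new row 4. The new tableau is [[2, 3, 5], [4], [6], [8]].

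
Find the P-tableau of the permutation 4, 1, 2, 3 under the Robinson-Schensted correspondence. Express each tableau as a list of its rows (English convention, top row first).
After inserting 4: P = [[4]].
After inserting 1: P = [[1], [4]].
After inserting 2: P = [[1, 2], [4]].
After inserting 3: P = [[1, 2, 3], [4]].

So P = [[1, 2, 3], [4]].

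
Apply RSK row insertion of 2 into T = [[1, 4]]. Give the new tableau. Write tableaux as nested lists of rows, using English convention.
[[1, 2], [4]]

In row 1, 2 replaces 4 (the leftmost entry greater than 2); 4 is bumped to row 2. 4 starts a new row 2. The new tableau is [[1, 2], [4]].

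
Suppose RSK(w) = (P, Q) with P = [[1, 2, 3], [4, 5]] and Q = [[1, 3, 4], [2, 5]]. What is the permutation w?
4 1 2 5 3

Reverse RSK: for i = n, n-1, ..., 1, locate i in Q, remove the corresponding corner cell from P, and reverse-bump its entry up through P; the value ejected from row 1 is w(i).

So w = 4 1 2 5 3.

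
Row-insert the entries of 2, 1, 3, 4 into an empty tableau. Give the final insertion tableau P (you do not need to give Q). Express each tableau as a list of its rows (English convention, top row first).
After inserting 2: P = [[2]].
After inserting 1: P = [[1], [2]].
After inserting 3: P = [[1, 3], [2]].
After inserting 4: P = [[1, 3, 4], [2]].

So P = [[1, 3, 4], [2]].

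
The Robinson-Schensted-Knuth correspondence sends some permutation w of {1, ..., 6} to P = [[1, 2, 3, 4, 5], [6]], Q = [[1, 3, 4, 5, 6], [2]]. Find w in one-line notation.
6 1 2 3 4 5

Reverse RSK: for i = n, n-1, ..., 1, locate i in Q, remove the corresponding corner cell from P, and reverse-bump its entry up through P; the value ejected from row 1 is w(i).

So w = 6 1 2 3 4 5.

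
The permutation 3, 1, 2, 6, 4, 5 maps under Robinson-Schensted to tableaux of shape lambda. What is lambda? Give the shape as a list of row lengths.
[4, 2]

RSK row insertion gives P = [[1, 2, 4, 5], [3, 6]], which has shape [4, 2].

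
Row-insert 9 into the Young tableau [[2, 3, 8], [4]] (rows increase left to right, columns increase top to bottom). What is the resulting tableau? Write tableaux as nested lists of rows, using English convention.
[[2, 3, 8, 9], [4]]

9 is larger than every entry of row 1, so it is appended to row 1. The new tableau is [[2, 3, 8, 9], [4]].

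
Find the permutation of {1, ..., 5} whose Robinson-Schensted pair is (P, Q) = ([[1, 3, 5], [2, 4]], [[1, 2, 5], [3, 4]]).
2 4 1 3 5

Reverse the RSK construction: for i from n down to 1, find the cell of Q containing i, remove the entry at that cell from P, and reverse-bump it up through P; the value ejected from row 1 is w(i).

Step i=5: Q has 5 at row 1, column 3; remove that cell from P, ejecting 5. So w(5) = 5. P is now [[1, 3], [2, 4]].
Step i=4: Q has 4 at row 2, column 2; remove 4 from row 2 of P and reverse-bump: 4 enters row 1 and ejects 3. So w(4) = 3. P is now [[1, 4], [2]].
Step i=3: Q has 3 at row 2, column 1; remove 2 from row 2 of P and reverse-bump: 2 enters row 1 and ejects 1. So w(3) = 1. P is now [[2, 4]].
Step i=2: Q has 2 at row 1, column 2; remove that cell from P, ejecting 4. So w(2) = 4. P is now [[2]].
Step i=1: Q has 1 at row 1, column 1; remove that cell from P, ejecting 2. So w(1) = 2. P is now [].

So w = 2 4 1 3 5.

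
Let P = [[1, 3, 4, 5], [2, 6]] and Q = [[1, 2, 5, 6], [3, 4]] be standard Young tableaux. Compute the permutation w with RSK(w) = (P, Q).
2 6 1 3 4 5

Reverse RSK: for i = n, n-1, ..., 1, locate i in Q, remove the corresponding corner cell from P, and reverse-bump its entry up through P; the value ejected from row 1 is w(i).

So w = 2 6 1 3 4 5.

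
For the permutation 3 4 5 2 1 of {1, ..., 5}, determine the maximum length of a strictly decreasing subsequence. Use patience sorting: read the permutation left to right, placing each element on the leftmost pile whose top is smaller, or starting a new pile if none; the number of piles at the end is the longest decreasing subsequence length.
3

3: new pile. tops = [3]
4: onto pile 1 (replacing 3). tops = [4]
5: onto pile 1 (replacing 4). tops = [5]
2: new pile. tops = [5, 2]
1: new pile. tops = [5, 2, 1]

3 piles, so the longest decreasing subsequence has length 3.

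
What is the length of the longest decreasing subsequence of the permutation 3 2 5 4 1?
3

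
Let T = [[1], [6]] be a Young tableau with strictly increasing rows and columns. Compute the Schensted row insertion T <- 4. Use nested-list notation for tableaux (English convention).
[[1, 4], [6]]

4 is larger than every entry of row 1, so it is appended to row 1. The new tableau is [[1, 4], [6]].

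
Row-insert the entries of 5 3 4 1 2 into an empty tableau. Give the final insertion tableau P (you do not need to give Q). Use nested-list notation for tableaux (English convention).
After inserting 5: P = [[5]].
After inserting 3: P = [[3], [5]].
After inserting 4: P = [[3, 4], [5]].
After inserting 1: P = [[1, 4], [3], [5]].
After inserting 2: P = [[1, 2], [3, 4], [5]].

So P = [[1, 2], [3, 4], [5]].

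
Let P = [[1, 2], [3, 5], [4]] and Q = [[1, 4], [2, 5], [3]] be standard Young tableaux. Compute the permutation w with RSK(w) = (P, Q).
4 3 1 5 2

Reverse RSK: for i = n, n-1, ..., 1, locate i in Q, remove the corresponding corner cell from P, and reverse-bump its entry up through P; the value ejected from row 1 is w(i).

So w = 4 3 1 5 2.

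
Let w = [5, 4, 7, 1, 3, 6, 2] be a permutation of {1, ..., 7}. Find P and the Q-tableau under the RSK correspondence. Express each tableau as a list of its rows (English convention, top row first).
Insert each entry of the permutation into P by Schensted row insertion, recording in Q the position of each new cell.

Insert 5: appended to row 1. P = [[5]], Q = [[1]].
Insert 4: 4 bumps 5 from row 1; 5 starts row 2. P = [[4], [5]], Q = [[1], [2]].
Insert 7: appended to row 1. P = [[4, 7], [5]], Q = [[1, 3], [2]].
Insert 1: 1 bumps 4 from row 1; 4 bumps 5 from row 2; 5 starts row 3. P = [[1, 7], [4], [5]], Q = [[1, 3], [2], [4]].
Insert 3: 3 bumps 7 from row 1; 7 appends to row 2. P = [[1, 3], [4, 7], [5]], Q = [[1, 3], [2, 5], [4]].
Insert 6: appended to row 1. P = [[1, 3, 6], [4, 7], [5]], Q = [[1, 3, 6], [2, 5], [4]].
Insert 2: 2 bumps 3 from row 1; 3 bumps 4 from row 2; 4 bumps 5 from row 3; 5 starts row 4. P = [[1, 2, 6], [3, 7], [4], [5]], Q = [[1, 3, 6], [2, 5], [4], [7]].

So P = [[1, 2, 6], [3, 7], [4], [5]], Q = [[1, 3, 6], [2, 5], [4], [7]].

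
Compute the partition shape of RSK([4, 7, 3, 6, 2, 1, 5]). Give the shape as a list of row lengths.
Row-insert each entry into an empty tableau.

After inserting 4: P = [[4]].
After inserting 7: P = [[4, 7]].
After inserting 3: P = [[3, 7], [4]].
After inserting 6: P = [[3, 6], [4, 7]].
After inserting 2: P = [[2, 6], [3, 7], [4]].
After inserting 1: P = [[1, 6], [2, 7], [3], [4]].
After inserting 5: P = [[1, 5], [2, 6], [3, 7], [4]].

The final insertion tableau P = [[1, 5], [2, 6], [3, 7], [4]] has shape [2, 2, 2, 1].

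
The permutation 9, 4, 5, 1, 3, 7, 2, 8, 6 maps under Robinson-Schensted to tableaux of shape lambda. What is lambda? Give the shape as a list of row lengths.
[4, 3, 1, 1]

RSK row insertion gives P = [[1, 2, 6, 8], [3, 5, 7], [4], [9]], which has shape [4, 3, 1, 1].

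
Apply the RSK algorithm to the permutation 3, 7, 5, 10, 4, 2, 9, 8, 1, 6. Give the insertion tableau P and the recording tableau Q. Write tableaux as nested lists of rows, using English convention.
P = [[1, 4, 6], [2, 8], [3, 9], [5, 10], [7]], Q = [[1, 2, 4], [3, 7], [5, 8], [6, 10], [9]]

Insert each entry of the permutation into P by Schensted row insertion, recording in Q the position of each new cell.

Insert 3: appended to row 1. P = [[3]], Q = [[1]].
Insert 7: appended to row 1. P = [[3, 7]], Q = [[1, 2]].
Insert 5: 5 bumps 7 from row 1; 7 starts row 2. P = [[3, 5], [7]], Q = [[1, 2], [3]].
Insert 10: appended to row 1. P = [[3, 5, 10], [7]], Q = [[1, 2, 4], [3]].
Insert 4: 4 bumps 5 from row 1; 5 bumps 7 from row 2; 7 starts row 3. P = [[3, 4, 10], [5], [7]], Q = [[1, 2, 4], [3], [5]].
Insert 2: 2 bumps 3 from row 1; 3 bumps 5 from row 2; 5 bumps 7 from row 3; 7 starts row 4. P = [[2, 4, 10], [3], [5], [7]], Q = [[1, 2, 4], [3], [5], [6]].
Insert 9: 9 bumps 10 from row 1; 10 appends to row 2. P = [[2, 4, 9], [3, 10], [5], [7]], Q = [[1, 2, 4], [3, 7], [5], [6]].
Insert 8: 8 bumps 9 from row 1; 9 bumps 10 from row 2; 10 appends to row 3. P = [[2, 4, 8], [3, 9], [5, 10], [7]], Q = [[1, 2, 4], [3, 7], [5, 8], [6]].
Insert 1: 1 bumps 2 from row 1; 2 bumps 3 from row 2; 3 bumps 5 from row 3; 5 bumps 7 from row 4; 7 starts row 5. P = [[1, 4, 8], [2, 9], [3, 10], [5], [7]], Q = [[1, 2, 4], [3, 7], [5, 8], [6], [9]].
Insert 6: 6 bumps 8 from row 1; 8 bumps 9 from row 2; 9 bumps 10 from row 3; 10 appends to row 4. P = [[1, 4, 6], [2, 8], [3, 9], [5, 10], [7]], Q = [[1, 2, 4], [3, 7], [5, 8], [6, 10], [9]].

So P = [[1, 4, 6], [2, 8], [3, 9], [5, 10], [7]], Q = [[1, 2, 4], [3, 7], [5, 8], [6, 10], [9]].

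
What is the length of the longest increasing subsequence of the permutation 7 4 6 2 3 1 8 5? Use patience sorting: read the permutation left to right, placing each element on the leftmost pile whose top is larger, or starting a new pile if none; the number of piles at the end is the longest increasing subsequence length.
7: new pile. tops = [7]
4: onto pile 1 (replacing 7). tops = [4]
6: new pile. tops = [4, 6]
2: onto pile 1 (replacing 4). tops = [2, 6]
3: onto pile 2 (replacing 6). tops = [2, 3]
1: onto pile 1 (replacing 2). tops = [1, 3]
8: new pile. tops = [1, 3, 8]
5: onto pile 3 (replacing 8). tops = [1, 3, 5]

3 piles, so the longest increasing subsequence has length 3.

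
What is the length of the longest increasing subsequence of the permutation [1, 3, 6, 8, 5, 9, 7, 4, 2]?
5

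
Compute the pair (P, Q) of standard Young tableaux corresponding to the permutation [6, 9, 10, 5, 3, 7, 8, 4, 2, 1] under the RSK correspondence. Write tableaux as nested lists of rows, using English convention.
Insert each entry of the permutation into P by Schensted row insertion, recording in Q the position of each new cell.

Insert 6: appended to row 1. P = [[6]], Q = [[1]].
Insert 9: appended to row 1. P = [[6, 9]], Q = [[1, 2]].
Insert 10: appended to row 1. P = [[6, 9, 10]], Q = [[1, 2, 3]].
Insert 5: 5 bumps 6 from row 1; 6 starts row 2. P = [[5, 9, 10], [6]], Q = [[1, 2, 3], [4]].
Insert 3: 3 bumps 5 from row 1; 5 bumps 6 from row 2; 6 starts row 3. P = [[3, 9, 10], [5], [6]], Q = [[1, 2, 3], [4], [5]].
Insert 7: 7 bumps 9 from row 1; 9 appends to row 2. P = [[3, 7, 10], [5, 9], [6]], Q = [[1, 2, 3], [4, 6], [5]].
Insert 8: 8 bumps 10 from row 1; 10 appends to row 2. P = [[3, 7, 8], [5, 9, 10], [6]], Q = [[1, 2, 3], [4, 6, 7], [5]].
Insert 4: 4 bumps 7 from row 1; 7 bumps 9 from row 2; 9 appends to row 3. P = [[3, 4, 8], [5, 7, 10], [6, 9]], Q = [[1, 2, 3], [4, 6, 7], [5, 8]].
Insert 2: 2 bumps 3 from row 1; 3 bumps 5 from row 2; 5 bumps 6 from row 3; 6 starts row 4. P = [[2, 4, 8], [3, 7, 10], [5, 9], [6]], Q = [[1, 2, 3], [4, 6, 7], [5, 8], [9]].
Insert 1: 1 bumps 2 from row 1; 2 bumps 3 from row 2; 3 bumps 5 from row 3; 5 bumps 6 from row 4; 6 starts row 5. P = [[1, 4, 8], [2, 7, 10], [3, 9], [5], [6]], Q = [[1, 2, 3], [4, 6, 7], [5, 8], [9], [10]].

So P = [[1, 4, 8], [2, 7, 10], [3, 9], [5], [6]], Q = [[1, 2, 3], [4, 6, 7], [5, 8], [9], [10]].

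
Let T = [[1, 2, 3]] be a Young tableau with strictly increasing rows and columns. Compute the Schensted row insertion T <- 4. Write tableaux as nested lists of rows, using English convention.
4 is larger than every entry of row 1, so it is appended to row 1. The new tableau is [[1, 2, 3, 4]].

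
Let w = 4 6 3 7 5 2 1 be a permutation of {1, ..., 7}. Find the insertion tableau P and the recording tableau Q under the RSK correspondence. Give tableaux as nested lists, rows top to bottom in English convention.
P = [[1, 5, 7], [2, 6], [3], [4]], Q = [[1, 2, 4], [3, 5], [6], [7]]

Insert each entry of the permutation into P by Schensted row insertion, recording in Q the position of each new cell.

Insert 4: appended to row 1. P = [[4]].
Insert 6: appended to row 1. P = [[4, 6]].
Insert 3: 3 bumps 4 from row 1; 4 starts row 2. P = [[3, 6], [4]].
Insert 7: appended to row 1. P = [[3, 6, 7], [4]].
Insert 5: 5 bumps 6 from row 1; 6 appends to row 2. P = [[3, 5, 7], [4, 6]].
Insert 2: 2 bumps 3 from row 1; 3 bumps 4 from row 2; 4 starts row 3. P = [[2, 5, 7], [3, 6], [4]].
Insert 1: 1 bumps 2 from row 1; 2 bumps 3 from row 2; 3 bumps 4 from row 3; 4 starts row 4. P = [[1, 5, 7], [2, 6], [3], [4]].

So P = [[1, 5, 7], [2, 6], [3], [4]], Q = [[1, 2, 4], [3, 5], [6], [7]].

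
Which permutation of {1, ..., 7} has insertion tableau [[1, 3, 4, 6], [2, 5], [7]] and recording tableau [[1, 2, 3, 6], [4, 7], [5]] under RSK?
2 3 7 5 1 6 4

Reverse the RSK construction: for i from n down to 1, find the cell of Q containing i, remove the entry at that cell from P, and reverse-bump it up through P; the value ejected from row 1 is w(i).

Step i=7: Q has 7 at row 2, column 2; remove 5 from row 2 of P and reverse-bump: 5 enters row 1 and ejects 4. So w(7) = 4. P is now [[1, 3, 5, 6], [2], [7]].
Step i=6: Q has 6 at row 1, column 4; remove that cell from P, ejecting 6. So w(6) = 6. P is now [[1, 3, 5], [2], [7]].
Step i=5: Q has 5 at row 3, column 1; remove 7 from row 3 of P and reverse-bump: 7 enters row 2 and ejects 2; 2 enters row 1 and ejects 1. So w(5) = 1. P is now [[2, 3, 5], [7]].
Step i=4: Q has 4 at row 2, column 1; remove 7 from row 2 of P and reverse-bump: 7 enters row 1 and ejects 5. So w(4) = 5. P is now [[2, 3, 7]].
Step i=3: Q has 3 at row 1, column 3; remove that cell from P, ejecting 7. So w(3) = 7. P is now [[2, 3]].
Step i=2: Q has 2 at row 1, column 2; remove that cell from P, ejecting 3. So w(2) = 3. P is now [[2]].
Step i=1: Q has 1 at row 1, column 1; remove that cell from P, ejecting 2. So w(1) = 2. P is now [].

So w = 2 3 7 5 1 6 4.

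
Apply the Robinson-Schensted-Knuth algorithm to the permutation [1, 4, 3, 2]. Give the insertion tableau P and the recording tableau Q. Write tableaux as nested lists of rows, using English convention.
P = [[1, 2], [3], [4]], Q = [[1, 2], [3], [4]]

Insert each entry of the permutation into P by Schensted row insertion, recording in Q the position of each new cell.

Insert 1: appended to row 1. P = [[1]].
Insert 4: appended to row 1. P = [[1, 4]].
Insert 3: 3 bumps 4 from row 1; 4 starts row 2. P = [[1, 3], [4]].
Insert 2: 2 bumps 3 from row 1; 3 bumps 4 from row 2; 4 starts row 3. P = [[1, 2], [3], [4]].

So P = [[1, 2], [3], [4]], Q = [[1, 2], [3], [4]].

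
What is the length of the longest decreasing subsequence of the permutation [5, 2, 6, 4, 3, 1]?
4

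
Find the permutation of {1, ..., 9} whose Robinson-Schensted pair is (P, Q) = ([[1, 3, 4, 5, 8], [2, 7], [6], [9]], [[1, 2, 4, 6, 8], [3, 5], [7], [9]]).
2 6 3 9 4 7 5 8 1

Reverse the RSK construction: for i from n down to 1, find the cell of Q containing i, remove the entry at that cell from P, and reverse-bump it up through P; the value ejected from row 1 is w(i).

Step i=9: Q has 9 at row 4, column 1; remove 9 from row 4 of P and reverse-bump: 9 enters row 3 and ejects 6; 6 enters row 2 and ejects 2; 2 enters row 1 and ejects 1. So w(9) = 1. P is now [[2, 3, 4, 5, 8], [6, 7], [9]].
Step i=8: Q has 8 at row 1, column 5; remove that cell from P, ejecting 8. So w(8) = 8. P is now [[2, 3, 4, 5], [6, 7], [9]].
Step i=7: Q has 7 at row 3, column 1; remove 9 from row 3 of P and reverse-bump: 9 enters row 2 and ejects 7; 7 enters row 1 and ejects 5. So w(7) = 5. P is now [[2, 3, 4, 7], [6, 9]].
Step i=6: Q has 6 at row 1, column 4; remove that cell from P, ejecting 7. So w(6) = 7. P is now [[2, 3, 4], [6, 9]].
Step i=5: Q has 5 at row 2, column 2; remove 9 from row 2 of P and reverse-bump: 9 enters row 1 and ejects 4. So w(5) = 4. P is now [[2, 3, 9], [6]].
Step i=4: Q has 4 at row 1, column 3; remove that cell from P, ejecting 9. So w(4) = 9. P is now [[2, 3], [6]].
Step i=3: Q has 3 at row 2, column 1; remove 6 from row 2 of P and reverse-bump: 6 enters row 1 and ejects 3. So w(3) = 3. P is now [[2, 6]].
Step i=2: Q has 2 at row 1, column 2; remove that cell from P, ejecting 6. So w(2) = 6. P is now [[2]].
Step i=1: Q has 1 at row 1, column 1; remove that cell from P, ejecting 2. So w(1) = 2. P is now [].

So w = 2 6 3 9 4 7 5 8 1.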